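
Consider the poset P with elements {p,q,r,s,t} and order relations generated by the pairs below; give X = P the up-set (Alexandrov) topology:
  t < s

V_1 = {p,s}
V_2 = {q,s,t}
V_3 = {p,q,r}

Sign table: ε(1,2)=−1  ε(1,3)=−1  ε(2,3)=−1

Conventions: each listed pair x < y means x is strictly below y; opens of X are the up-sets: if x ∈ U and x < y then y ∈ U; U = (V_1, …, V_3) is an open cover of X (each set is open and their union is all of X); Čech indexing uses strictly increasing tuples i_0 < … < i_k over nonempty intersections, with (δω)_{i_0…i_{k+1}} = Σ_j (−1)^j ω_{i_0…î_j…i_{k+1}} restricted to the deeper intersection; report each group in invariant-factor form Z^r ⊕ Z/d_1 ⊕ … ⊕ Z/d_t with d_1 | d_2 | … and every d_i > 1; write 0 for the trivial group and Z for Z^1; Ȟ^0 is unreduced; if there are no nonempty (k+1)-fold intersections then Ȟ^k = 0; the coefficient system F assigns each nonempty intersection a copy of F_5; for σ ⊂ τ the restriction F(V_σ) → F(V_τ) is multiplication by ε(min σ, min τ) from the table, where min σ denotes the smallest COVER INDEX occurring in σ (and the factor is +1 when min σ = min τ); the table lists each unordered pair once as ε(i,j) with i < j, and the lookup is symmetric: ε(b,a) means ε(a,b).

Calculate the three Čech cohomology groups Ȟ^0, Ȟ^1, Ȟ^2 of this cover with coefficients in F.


nonempty overlaps:
  V12={s} V13={p} V23={q}
C dims 3,3; δ0: rk_F5 3
degree 0: 3−3−0 = 0 → Ȟ^0 ≅ 0
degree 1: 3−0−3 = 0 → Ȟ^1 ≅ 0
degree 2: 0−0−0 = 0 → Ȟ^2 ≅ 0

Ȟ^0(U;F) ≅ 0; Ȟ^1(U;F) ≅ 0; Ȟ^2(U;F) ≅ 0


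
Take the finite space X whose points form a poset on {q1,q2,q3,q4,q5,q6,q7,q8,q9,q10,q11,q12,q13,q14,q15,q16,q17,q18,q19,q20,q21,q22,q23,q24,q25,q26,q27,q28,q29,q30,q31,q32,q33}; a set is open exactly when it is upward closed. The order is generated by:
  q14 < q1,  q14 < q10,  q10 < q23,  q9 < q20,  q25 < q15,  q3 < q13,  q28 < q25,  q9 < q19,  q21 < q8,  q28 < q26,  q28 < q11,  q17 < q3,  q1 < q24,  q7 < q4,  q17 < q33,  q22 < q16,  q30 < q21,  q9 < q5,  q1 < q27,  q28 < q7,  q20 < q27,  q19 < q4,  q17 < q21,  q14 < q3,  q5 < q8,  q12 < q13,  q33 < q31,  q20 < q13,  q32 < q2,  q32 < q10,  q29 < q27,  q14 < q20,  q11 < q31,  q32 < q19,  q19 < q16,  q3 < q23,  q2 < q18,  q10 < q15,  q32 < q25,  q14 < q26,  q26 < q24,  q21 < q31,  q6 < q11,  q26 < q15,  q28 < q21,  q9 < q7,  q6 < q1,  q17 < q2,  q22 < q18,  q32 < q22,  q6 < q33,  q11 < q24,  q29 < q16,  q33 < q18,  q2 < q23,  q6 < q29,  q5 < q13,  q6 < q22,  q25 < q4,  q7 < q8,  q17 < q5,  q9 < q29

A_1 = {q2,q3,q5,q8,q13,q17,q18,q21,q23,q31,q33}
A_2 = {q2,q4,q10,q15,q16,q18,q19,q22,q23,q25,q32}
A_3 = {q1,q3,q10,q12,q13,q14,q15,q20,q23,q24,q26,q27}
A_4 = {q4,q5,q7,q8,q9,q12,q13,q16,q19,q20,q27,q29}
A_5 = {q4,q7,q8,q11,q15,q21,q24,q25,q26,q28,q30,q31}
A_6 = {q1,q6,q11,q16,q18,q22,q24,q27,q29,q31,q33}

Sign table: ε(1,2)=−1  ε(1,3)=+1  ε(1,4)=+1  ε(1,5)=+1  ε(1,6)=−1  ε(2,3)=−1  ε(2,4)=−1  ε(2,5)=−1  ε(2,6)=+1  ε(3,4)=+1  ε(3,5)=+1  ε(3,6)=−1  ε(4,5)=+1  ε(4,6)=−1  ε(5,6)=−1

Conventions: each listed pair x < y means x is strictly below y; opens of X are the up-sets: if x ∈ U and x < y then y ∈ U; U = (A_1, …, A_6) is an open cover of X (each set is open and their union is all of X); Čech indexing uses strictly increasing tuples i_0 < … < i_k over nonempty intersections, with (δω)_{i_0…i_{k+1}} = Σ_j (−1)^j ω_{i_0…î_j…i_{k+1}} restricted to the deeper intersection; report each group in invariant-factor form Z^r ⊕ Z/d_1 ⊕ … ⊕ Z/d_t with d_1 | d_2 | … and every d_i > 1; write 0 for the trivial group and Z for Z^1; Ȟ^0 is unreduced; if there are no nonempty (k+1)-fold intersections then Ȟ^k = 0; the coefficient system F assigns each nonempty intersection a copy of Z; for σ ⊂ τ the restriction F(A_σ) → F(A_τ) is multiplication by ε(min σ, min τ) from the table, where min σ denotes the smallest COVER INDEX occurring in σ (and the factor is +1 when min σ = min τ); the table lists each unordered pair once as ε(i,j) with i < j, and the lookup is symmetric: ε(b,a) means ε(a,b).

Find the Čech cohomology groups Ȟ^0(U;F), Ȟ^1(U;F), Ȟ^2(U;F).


nerve of the cover:
  A12={q2,q18,q23} A13={q3,q13,q23} A14={q5,q8,q13} A15={q8,q21,q31} A16={q18,q31,q33} A23={q10,q15,q23} A24={q4,q16,q19} A25={q4,q15,q25} A26={q16,q18,q22} A34={q12,q13,q20,q27} A35={q15,q24,q26} A36={q1,q24,q27} A45={q4,q7,q8} A46={q16,q27,q29} A56={q11,q24,q31}
  A123={q23} A126={q18} A134={q13} A145={q8} A156={q31} A235={q15} A245={q4} A246={q16} A346={q27} A356={q24}
C dims 6,15,10; δ0: rk 5, SNF 1^5; δ1: rk 10, SNF 1^9·2
Ȟ^0 = (6 − 5) − 0 = 1, so Ȟ^0 ≅ Z
Ȟ^1 = (15 − 10) − 5 = 0, so Ȟ^1 ≅ 0
Ȟ^2 = (10 − 0) − 10 = 0 plus torsion [2], so Ȟ^2 ≅ Z/2

Ȟ^0 = Z, Ȟ^1 = 0 and Ȟ^2 = Z/2


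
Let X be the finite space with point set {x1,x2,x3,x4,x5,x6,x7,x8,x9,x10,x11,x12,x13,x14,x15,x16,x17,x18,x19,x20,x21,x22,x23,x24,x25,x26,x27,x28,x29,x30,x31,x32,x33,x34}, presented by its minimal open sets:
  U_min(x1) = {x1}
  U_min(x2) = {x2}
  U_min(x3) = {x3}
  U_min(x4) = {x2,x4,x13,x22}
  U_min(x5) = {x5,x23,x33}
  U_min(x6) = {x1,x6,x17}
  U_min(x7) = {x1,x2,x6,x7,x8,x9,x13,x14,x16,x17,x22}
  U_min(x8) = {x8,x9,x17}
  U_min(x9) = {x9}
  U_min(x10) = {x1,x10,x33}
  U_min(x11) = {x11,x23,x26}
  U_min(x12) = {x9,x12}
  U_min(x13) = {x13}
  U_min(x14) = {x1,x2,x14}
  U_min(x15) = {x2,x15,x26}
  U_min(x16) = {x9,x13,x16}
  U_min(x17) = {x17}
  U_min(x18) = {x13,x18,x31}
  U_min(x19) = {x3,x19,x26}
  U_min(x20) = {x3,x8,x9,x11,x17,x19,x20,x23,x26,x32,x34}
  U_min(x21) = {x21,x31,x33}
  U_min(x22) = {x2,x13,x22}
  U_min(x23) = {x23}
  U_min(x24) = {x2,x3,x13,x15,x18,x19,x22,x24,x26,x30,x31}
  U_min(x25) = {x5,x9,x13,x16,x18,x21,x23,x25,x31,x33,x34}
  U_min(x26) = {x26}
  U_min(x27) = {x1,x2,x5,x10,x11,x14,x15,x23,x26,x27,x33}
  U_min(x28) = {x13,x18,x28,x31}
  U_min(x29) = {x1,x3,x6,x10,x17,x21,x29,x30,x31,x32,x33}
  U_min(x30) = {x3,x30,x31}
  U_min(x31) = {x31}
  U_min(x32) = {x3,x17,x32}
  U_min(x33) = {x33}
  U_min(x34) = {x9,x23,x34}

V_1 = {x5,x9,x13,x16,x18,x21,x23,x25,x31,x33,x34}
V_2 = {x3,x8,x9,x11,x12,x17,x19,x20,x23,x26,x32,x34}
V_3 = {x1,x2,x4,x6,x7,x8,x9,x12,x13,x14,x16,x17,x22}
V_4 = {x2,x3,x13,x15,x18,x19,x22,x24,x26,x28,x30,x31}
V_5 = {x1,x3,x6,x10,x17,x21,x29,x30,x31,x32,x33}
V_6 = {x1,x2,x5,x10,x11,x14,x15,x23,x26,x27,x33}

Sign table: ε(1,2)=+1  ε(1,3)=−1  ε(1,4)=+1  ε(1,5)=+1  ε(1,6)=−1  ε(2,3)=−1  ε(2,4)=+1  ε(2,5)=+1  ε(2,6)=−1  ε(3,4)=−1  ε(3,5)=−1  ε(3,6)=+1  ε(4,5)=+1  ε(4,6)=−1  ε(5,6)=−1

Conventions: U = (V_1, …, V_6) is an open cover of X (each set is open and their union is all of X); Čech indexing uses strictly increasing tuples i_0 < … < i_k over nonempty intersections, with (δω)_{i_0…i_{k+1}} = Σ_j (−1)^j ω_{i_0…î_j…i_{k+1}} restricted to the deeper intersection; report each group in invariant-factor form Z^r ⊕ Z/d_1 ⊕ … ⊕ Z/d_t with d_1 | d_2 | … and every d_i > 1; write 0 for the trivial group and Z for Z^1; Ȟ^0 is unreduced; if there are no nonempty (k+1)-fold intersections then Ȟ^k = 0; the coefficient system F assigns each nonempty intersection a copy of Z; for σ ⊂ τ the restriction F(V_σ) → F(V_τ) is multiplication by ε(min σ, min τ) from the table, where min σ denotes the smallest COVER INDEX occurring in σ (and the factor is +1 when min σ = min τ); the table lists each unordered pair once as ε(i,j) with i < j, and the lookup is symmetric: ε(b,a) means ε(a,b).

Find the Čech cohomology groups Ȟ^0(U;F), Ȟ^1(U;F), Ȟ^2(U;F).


Ȟ^0(U;F) ≅ Z; Ȟ^1(U;F) ≅ 0; Ȟ^2(U;F) ≅ Z/2

cover nerve:
  V12={x9,x23,x34} V13={x9,x13,x16} V14={x13,x18,x31} V15={x21,x31,x33} V16={x5,x23,x33} V23={x8,x9,x12,x17} V24={x3,x19,x26} V25={x3,x17,x32} V26={x11,x23,x26} V34={x2,x13,x22} V35={x1,x6,x17} V36={x1,x2,x14} V45={x3,x30,x31} V46={x2,x15,x26} V56={x1,x10,x33}
  V123={x9} V126={x23} V134={x13} V145={x31} V156={x33} V235={x17} V245={x3} V246={x26} V346={x2} V356={x1}
C dims 6,15,10; δ0: rk 5, SNF 1^5; δ1: rk 10, SNF 1^9·2
Ȟ^0: (6−5)−0=1 ⇒ Z
Ȟ^1: (15−10)−5=0 ⇒ 0
Ȟ^2: (10−0)−10=0 plus torsion [2] ⇒ Z/2


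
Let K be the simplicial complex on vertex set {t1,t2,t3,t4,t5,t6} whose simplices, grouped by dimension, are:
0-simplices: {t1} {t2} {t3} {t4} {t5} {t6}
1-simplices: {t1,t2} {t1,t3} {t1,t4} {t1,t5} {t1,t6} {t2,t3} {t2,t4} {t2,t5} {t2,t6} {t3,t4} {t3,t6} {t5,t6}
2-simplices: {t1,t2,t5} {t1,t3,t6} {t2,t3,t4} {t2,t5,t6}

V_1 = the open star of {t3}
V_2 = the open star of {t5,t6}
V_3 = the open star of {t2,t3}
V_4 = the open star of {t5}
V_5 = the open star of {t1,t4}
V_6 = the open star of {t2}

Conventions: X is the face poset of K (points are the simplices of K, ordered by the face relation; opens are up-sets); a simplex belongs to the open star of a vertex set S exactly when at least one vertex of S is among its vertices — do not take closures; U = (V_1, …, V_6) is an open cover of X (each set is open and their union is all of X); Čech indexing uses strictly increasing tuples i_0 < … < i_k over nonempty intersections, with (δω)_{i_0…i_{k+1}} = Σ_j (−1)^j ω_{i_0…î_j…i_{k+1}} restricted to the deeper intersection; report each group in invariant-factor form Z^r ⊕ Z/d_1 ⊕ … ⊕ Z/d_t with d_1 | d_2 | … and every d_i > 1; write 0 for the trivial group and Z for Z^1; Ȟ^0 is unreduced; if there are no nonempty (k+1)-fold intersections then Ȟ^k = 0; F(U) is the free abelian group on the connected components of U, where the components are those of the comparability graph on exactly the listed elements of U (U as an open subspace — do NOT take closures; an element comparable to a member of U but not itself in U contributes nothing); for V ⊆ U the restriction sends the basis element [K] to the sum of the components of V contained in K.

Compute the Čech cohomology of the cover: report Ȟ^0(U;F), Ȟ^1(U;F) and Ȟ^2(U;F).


nonempty overlaps:
  V1={{t3},{t1,t3},{t2,t3},{t3,t4},{t3,t6},{t1,t3,t6},{t2,t3,t4}} V2={{t5},{t6},{t1,t5},{t1,t6},{t2,t5},{t2,t6},{t3,t6},{t5,t6},{t1,t2,t5},{t1,t3,t6},{t2,t5,t6}} V3={{t2},{t3},{t1,t2},{t1,t3},{t2,t3},{t2,t4},{t2,t5},{t2,t6},{t3,t4},{t3,t6},{t1,t2,t5},{t1,t3,t6},{t2,t3,t4},{t2,t5,t6}} V4={{t5},{t1,t5},{t2,t5},{t5,t6},{t1,t2,t5},{t2,t5,t6}} V5={{t1},{t4},{t1,t2},{t1,t3},{t1,t4},{t1,t5},{t1,t6},{t2,t4},{t3,t4},{t1,t2,t5},{t1,t3,t6},{t2,t3,t4}} V6={{t2},{t1,t2},{t2,t3},{t2,t4},{t2,t5},{t2,t6},{t1,t2,t5},{t2,t3,t4},{t2,t5,t6}}
  V12={{t3,t6},{t1,t3,t6}} V13={{t3},{t1,t3},{t2,t3},{t3,t4},{t3,t6},{t1,t3,t6},{t2,t3,t4}} V15={{t1,t3},{t3,t4},{t1,t3,t6},{t2,t3,t4}} V16={{t2,t3},{t2,t3,t4}} V23={{t2,t5},{t2,t6},{t3,t6},{t1,t2,t5},{t1,t3,t6},{t2,t5,t6}} V24={{t5},{t1,t5},{t2,t5},{t5,t6},{t1,t2,t5},{t2,t5,t6}} V25={{t1,t5},{t1,t6},{t1,t2,t5},{t1,t3,t6}} V26={{t2,t5},{t2,t6},{t1,t2,t5},{t2,t5,t6}} V34={{t2,t5},{t1,t2,t5},{t2,t5,t6}} V35={{t1,t2},{t1,t3},{t2,t4},{t3,t4},{t1,t2,t5},{t1,t3,t6},{t2,t3,t4}} V36={{t2},{t1,t2},{t2,t3},{t2,t4},{t2,t5},{t2,t6},{t1,t2,t5},{t2,t3,t4},{t2,t5,t6}} V45={{t1,t5},{t1,t2,t5}} V46={{t2,t5},{t1,t2,t5},{t2,t5,t6}} V56={{t1,t2},{t2,t4},{t1,t2,t5},{t2,t3,t4}}
  V123={{t3,t6},{t1,t3,t6}} V125={{t1,t3,t6}} V135={{t1,t3},{t3,t4},{t1,t3,t6},{t2,t3,t4}} V136={{t2,t3},{t2,t3,t4}} V156={{t2,t3,t4}} V234={{t2,t5},{t1,t2,t5},{t2,t5,t6}} V235={{t1,t2,t5},{t1,t3,t6}} V236={{t2,t5},{t2,t6},{t1,t2,t5},{t2,t5,t6}} V245={{t1,t5},{t1,t2,t5}} V246={{t2,t5},{t1,t2,t5},{t2,t5,t6}} V256={{t1,t2,t5}} V345={{t1,t2,t5}} V346={{t2,t5},{t1,t2,t5},{t2,t5,t6}} V356={{t1,t2},{t2,t4},{t1,t2,t5},{t2,t3,t4}} V456={{t1,t2,t5}}
  V1235={{t1,t3,t6}} V1356={{t2,t3,t4}} V2345={{t1,t2,t5}} V2346={{t2,t5},{t1,t2,t5},{t2,t5,t6}} V2356={{t1,t2,t5}} V2456={{t1,t2,t5}} V3456={{t1,t2,t5}}
  V23456={{t1,t2,t5}}
components per intersection:
  V1: {{t3},{t1,t3},{t2,t3},{t3,t4},{t3,t6},{t1,t3,t6},{t2,t3,t4}}
  V2: {{t5},{t6},{t1,t5},{t1,t6},{t2,t5},{t2,t6},{t3,t6},{t5,t6},{t1,t2,t5},{t1,t3,t6},{t2,t5,t6}}
  V3: {{t2},{t3},{t1,t2},{t1,t3},{t2,t3},{t2,t4},{t2,t5},{t2,t6},{t3,t4},{t3,t6},{t1,t2,t5},{t1,t3,t6},{t2,t3,t4},{t2,t5,t6}}
  V4: {{t5},{t1,t5},{t2,t5},{t5,t6},{t1,t2,t5},{t2,t5,t6}}
  V5: {{t1},{t4},{t1,t2},{t1,t3},{t1,t4},{t1,t5},{t1,t6},{t2,t4},{t3,t4},{t1,t2,t5},{t1,t3,t6},{t2,t3,t4}}
  V6: {{t2},{t1,t2},{t2,t3},{t2,t4},{t2,t5},{t2,t6},{t1,t2,t5},{t2,t3,t4},{t2,t5,t6}}
  V12: {{t3,t6},{t1,t3,t6}}
  V13: {{t3},{t1,t3},{t2,t3},{t3,t4},{t3,t6},{t1,t3,t6},{t2,t3,t4}}
  V15: {{t1,t3},{t1,t3,t6}} {{t3,t4},{t2,t3,t4}}
  V16: {{t2,t3},{t2,t3,t4}}
  V23: {{t2,t5},{t2,t6},{t1,t2,t5},{t2,t5,t6}} {{t3,t6},{t1,t3,t6}}
  V24: {{t5},{t1,t5},{t2,t5},{t5,t6},{t1,t2,t5},{t2,t5,t6}}
  V25: {{t1,t5},{t1,t2,t5}} {{t1,t6},{t1,t3,t6}}
  V26: {{t2,t5},{t2,t6},{t1,t2,t5},{t2,t5,t6}}
  V34: {{t2,t5},{t1,t2,t5},{t2,t5,t6}}
  V35: {{t1,t2},{t1,t2,t5}} {{t1,t3},{t1,t3,t6}} {{t2,t4},{t3,t4},{t2,t3,t4}}
  V36: {{t2},{t1,t2},{t2,t3},{t2,t4},{t2,t5},{t2,t6},{t1,t2,t5},{t2,t3,t4},{t2,t5,t6}}
  V45: {{t1,t5},{t1,t2,t5}}
  V46: {{t2,t5},{t1,t2,t5},{t2,t5,t6}}
  V56: {{t1,t2},{t1,t2,t5}} {{t2,t4},{t2,t3,t4}}
  V123: {{t3,t6},{t1,t3,t6}}
  V125: {{t1,t3,t6}}
  V135: {{t1,t3},{t1,t3,t6}} {{t3,t4},{t2,t3,t4}}
  V136: {{t2,t3},{t2,t3,t4}}
  V156: {{t2,t3,t4}}
  V234: {{t2,t5},{t1,t2,t5},{t2,t5,t6}}
  V235: {{t1,t2,t5}} {{t1,t3,t6}}
  V236: {{t2,t5},{t2,t6},{t1,t2,t5},{t2,t5,t6}}
  V245: {{t1,t5},{t1,t2,t5}}
  V246: {{t2,t5},{t1,t2,t5},{t2,t5,t6}}
  V256: {{t1,t2,t5}}
  V345: {{t1,t2,t5}}
  V346: {{t2,t5},{t1,t2,t5},{t2,t5,t6}}
  V356: {{t1,t2},{t1,t2,t5}} {{t2,t4},{t2,t3,t4}}
  V456: {{t1,t2,t5}}
  V1235: {{t1,t3,t6}}
  V1356: {{t2,t3,t4}}
  V2345: {{t1,t2,t5}}
  V2346: {{t2,t5},{t1,t2,t5},{t2,t5,t6}}
  V2356: {{t1,t2,t5}}
  V2456: {{t1,t2,t5}}
  V3456: {{t1,t2,t5}}
  V23456: {{t1,t2,t5}}
C dims 6,20,18,7; δ0: rk 5, SNF 1^5; δ1: rk 12, SNF 1^12; δ2: rk 6, SNF 1^6
degree 0: 6−5−0 = 1 → Ȟ^0 ≅ Z
degree 1: 20−12−5 = 3 → Ȟ^1 ≅ Z^3
degree 2: 18−6−12 = 0 → Ȟ^2 ≅ 0

Ȟ^0 ≅ Z,  Ȟ^1 ≅ Z^3,  Ȟ^2 ≅ 0


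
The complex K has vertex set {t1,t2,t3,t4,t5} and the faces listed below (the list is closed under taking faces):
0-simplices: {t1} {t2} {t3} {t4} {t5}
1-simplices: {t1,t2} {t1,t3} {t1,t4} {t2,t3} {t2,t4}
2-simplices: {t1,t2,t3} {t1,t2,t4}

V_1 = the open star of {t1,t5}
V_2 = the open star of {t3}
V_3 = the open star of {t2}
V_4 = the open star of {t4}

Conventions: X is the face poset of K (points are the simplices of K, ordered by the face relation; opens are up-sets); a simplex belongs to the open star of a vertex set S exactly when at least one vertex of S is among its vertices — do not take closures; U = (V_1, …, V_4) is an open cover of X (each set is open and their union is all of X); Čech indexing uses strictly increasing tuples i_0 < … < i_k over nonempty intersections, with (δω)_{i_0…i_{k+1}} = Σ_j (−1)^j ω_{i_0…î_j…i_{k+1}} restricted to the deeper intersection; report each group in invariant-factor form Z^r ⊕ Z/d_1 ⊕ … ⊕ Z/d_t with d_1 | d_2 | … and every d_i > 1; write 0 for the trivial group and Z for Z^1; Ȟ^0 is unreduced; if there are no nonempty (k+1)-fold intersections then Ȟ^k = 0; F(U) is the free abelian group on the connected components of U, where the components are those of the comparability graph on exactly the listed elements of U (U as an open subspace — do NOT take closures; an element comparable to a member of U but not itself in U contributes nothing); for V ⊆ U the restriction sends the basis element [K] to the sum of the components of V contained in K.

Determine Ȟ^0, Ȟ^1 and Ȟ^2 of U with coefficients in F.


Ȟ^0(U;F) ≅ Z^2, Ȟ^1(U;F) ≅ 0 and Ȟ^2(U;F) ≅ 0

nonempty overlaps:
  V1={{t1},{t5},{t1,t2},{t1,t3},{t1,t4},{t1,t2,t3},{t1,t2,t4}} V2={{t3},{t1,t3},{t2,t3},{t1,t2,t3}} V3={{t2},{t1,t2},{t2,t3},{t2,t4},{t1,t2,t3},{t1,t2,t4}} V4={{t4},{t1,t4},{t2,t4},{t1,t2,t4}}
  V12={{t1,t3},{t1,t2,t3}} V13={{t1,t2},{t1,t2,t3},{t1,t2,t4}} V14={{t1,t4},{t1,t2,t4}} V23={{t2,t3},{t1,t2,t3}} V34={{t2,t4},{t1,t2,t4}}
  V123={{t1,t2,t3}} V134={{t1,t2,t4}}
components per intersection:
  V1: {{t1},{t1,t2},{t1,t3},{t1,t4},{t1,t2,t3},{t1,t2,t4}} {{t5}}
  V2: {{t3},{t1,t3},{t2,t3},{t1,t2,t3}}
  V3: {{t2},{t1,t2},{t2,t3},{t2,t4},{t1,t2,t3},{t1,t2,t4}}
  V4: {{t4},{t1,t4},{t2,t4},{t1,t2,t4}}
  V12: {{t1,t3},{t1,t2,t3}}
  V13: {{t1,t2},{t1,t2,t3},{t1,t2,t4}}
  V14: {{t1,t4},{t1,t2,t4}}
  V23: {{t2,t3},{t1,t2,t3}}
  V34: {{t2,t4},{t1,t2,t4}}
  V123: {{t1,t2,t3}}
  V134: {{t1,t2,t4}}
C dims 5,5,2; δ0: rk 3, SNF 1^3; δ1: rk 2, SNF 1^2
degree 0: 5−3−0 = 2 → Ȟ^0 ≅ Z^2
degree 1: 5−2−3 = 0 → Ȟ^1 ≅ 0
degree 2: 2−0−2 = 0 → Ȟ^2 ≅ 0


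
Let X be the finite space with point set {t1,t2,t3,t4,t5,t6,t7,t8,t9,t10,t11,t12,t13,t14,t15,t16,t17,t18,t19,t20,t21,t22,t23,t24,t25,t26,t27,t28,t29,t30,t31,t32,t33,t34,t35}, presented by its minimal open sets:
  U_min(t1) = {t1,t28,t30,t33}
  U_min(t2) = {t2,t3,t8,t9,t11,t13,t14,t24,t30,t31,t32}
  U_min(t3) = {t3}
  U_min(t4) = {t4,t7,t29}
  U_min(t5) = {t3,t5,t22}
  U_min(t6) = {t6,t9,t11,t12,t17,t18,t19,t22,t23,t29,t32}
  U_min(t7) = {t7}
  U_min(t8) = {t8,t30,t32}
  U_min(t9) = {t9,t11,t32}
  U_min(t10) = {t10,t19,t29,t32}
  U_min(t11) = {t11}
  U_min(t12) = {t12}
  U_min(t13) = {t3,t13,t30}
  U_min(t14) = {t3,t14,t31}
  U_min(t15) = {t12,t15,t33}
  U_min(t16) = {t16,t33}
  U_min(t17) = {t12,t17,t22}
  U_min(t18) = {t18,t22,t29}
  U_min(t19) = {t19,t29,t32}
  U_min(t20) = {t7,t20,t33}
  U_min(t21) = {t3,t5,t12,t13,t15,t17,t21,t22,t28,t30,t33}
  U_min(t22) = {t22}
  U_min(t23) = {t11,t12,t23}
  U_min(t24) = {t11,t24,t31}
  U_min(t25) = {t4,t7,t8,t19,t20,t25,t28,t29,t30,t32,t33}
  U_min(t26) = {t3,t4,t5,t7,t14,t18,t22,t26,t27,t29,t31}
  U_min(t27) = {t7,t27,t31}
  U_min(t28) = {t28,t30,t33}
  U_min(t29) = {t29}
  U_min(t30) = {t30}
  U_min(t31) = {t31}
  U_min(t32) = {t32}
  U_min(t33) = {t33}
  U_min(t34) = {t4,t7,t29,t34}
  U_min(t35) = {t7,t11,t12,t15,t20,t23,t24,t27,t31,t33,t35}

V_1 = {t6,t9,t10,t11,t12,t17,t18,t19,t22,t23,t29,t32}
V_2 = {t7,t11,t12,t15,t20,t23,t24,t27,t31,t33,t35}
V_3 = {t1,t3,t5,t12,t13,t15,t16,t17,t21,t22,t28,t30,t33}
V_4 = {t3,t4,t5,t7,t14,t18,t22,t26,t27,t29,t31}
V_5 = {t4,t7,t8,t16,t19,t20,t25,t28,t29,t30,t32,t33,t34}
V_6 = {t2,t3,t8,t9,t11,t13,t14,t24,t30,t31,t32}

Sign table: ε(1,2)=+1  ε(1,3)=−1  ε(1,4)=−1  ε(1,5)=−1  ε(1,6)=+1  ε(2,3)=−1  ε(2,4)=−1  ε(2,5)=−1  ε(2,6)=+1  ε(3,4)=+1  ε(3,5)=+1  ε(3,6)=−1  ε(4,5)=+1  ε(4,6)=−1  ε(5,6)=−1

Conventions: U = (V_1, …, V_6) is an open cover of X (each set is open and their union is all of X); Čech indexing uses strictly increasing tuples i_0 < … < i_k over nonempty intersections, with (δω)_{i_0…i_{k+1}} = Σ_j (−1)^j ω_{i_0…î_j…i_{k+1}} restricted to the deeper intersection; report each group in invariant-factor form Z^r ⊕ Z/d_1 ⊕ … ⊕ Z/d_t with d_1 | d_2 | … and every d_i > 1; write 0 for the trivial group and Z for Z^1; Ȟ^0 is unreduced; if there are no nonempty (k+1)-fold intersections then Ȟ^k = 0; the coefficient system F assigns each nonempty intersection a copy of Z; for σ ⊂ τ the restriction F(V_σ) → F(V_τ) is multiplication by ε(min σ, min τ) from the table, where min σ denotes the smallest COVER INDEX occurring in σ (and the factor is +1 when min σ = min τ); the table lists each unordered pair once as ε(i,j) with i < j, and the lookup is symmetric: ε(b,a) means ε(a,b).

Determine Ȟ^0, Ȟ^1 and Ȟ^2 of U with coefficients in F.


nonempty overlaps:
  V12={t11,t12,t23} V13={t12,t17,t22} V14={t18,t22,t29} V15={t19,t29,t32} V16={t9,t11,t32} V23={t12,t15,t33} V24={t7,t27,t31} V25={t7,t20,t33} V26={t11,t24,t31} V34={t3,t5,t22} V35={t16,t28,t30,t33} V36={t3,t13,t30} V45={t4,t7,t29} V46={t3,t14,t31} V56={t8,t30,t32}
  V123={t12} V126={t11} V134={t22} V145={t29} V156={t32} V235={t33} V245={t7} V246={t31} V346={t3} V356={t30}
C dims 6,15,10; δ0: rk 5, SNF 1^5; δ1: rk 10, SNF 1^9·2
degree 0: 6−5−0 = 1 → Ȟ^0 ≅ Z
degree 1: 15−10−5 = 0 → Ȟ^1 ≅ 0
degree 2: 10−0−10 = 0 plus torsion [2] → Ȟ^2 ≅ Z/2

Ȟ^0(U;F) ≅ Z,  Ȟ^1(U;F) ≅ 0,  Ȟ^2(U;F) ≅ Z/2


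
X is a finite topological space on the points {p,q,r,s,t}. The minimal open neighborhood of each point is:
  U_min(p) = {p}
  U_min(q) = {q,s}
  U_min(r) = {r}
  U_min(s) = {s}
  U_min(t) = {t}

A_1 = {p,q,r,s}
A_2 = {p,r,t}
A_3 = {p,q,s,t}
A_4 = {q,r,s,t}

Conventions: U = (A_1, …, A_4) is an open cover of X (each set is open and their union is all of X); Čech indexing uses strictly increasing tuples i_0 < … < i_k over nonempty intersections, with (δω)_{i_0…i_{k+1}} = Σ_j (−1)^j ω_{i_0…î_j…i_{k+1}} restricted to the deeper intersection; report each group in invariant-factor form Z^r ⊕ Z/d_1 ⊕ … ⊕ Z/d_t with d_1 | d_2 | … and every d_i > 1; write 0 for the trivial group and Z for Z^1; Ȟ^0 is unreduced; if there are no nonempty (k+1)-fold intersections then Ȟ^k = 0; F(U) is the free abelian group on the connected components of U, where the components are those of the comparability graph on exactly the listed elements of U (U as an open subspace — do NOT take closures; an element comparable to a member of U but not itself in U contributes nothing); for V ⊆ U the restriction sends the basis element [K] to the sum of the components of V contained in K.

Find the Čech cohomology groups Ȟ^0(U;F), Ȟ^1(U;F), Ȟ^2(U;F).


cover nerve:
  A12={p,r} A13={p,q,s} A14={q,r,s} A23={p,t} A24={r,t} A34={q,s,t}
  A123={p} A124={r} A134={q,s} A234={t}
components per intersection:
  A1: {p} {q,s} {r}
  A2: {p} {r} {t}
  A3: {p} {q,s} {t}
  A4: {q,s} {r} {t}
  A12: {p} {r}
  A13: {p} {q,s}
  A14: {q,s} {r}
  A23: {p} {t}
  A24: {r} {t}
  A34: {q,s} {t}
  A123: {p}
  A124: {r}
  A134: {q,s}
  A234: {t}
C dims 12,12,4; δ0: rk 8, SNF 1^8; δ1: rk 4, SNF 1^4
Ȟ^0: (12−8)−0=4 ⇒ Z^4
Ȟ^1: (12−4)−8=0 ⇒ 0
Ȟ^2: (4−0)−4=0 ⇒ 0

Ȟ^0(U;F) ≅ Z^4, Ȟ^1(U;F) ≅ 0 and Ȟ^2(U;F) ≅ 0


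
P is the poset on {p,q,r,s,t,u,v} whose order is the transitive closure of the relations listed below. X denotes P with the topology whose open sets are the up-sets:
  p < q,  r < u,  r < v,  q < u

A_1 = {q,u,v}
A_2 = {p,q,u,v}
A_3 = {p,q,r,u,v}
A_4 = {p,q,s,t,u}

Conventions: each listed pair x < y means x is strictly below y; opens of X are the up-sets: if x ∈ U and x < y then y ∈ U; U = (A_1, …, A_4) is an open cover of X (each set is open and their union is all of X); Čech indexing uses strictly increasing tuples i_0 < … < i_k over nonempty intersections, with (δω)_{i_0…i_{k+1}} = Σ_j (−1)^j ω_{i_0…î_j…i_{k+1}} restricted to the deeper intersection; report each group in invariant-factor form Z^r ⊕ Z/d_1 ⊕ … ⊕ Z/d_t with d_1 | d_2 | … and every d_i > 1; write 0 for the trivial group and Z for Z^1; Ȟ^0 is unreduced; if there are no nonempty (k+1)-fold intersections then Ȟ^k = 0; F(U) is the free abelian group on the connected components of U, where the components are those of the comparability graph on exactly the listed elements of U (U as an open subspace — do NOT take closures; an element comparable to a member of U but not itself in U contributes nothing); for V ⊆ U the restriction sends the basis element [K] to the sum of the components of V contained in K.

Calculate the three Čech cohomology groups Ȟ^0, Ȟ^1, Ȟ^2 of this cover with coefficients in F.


nerve simplices:
  A12={q,u,v} A13={q,u,v} A14={q,u} A23={p,q,u,v} A24={p,q,u} A34={p,q,u}
  A123={q,u,v} A124={q,u} A134={q,u} A234={p,q,u}
  A1234={q,u}
components per intersection:
  A1: {q,u} {v}
  A2: {p,q,u} {v}
  A3: {p,q,r,u,v}
  A4: {p,q,u} {s} {t}
  A12: {q,u} {v}
  A13: {q,u} {v}
  A14: {q,u}
  A23: {p,q,u} {v}
  A24: {p,q,u}
  A34: {p,q,u}
  A123: {q,u} {v}
  A124: {q,u}
  A134: {q,u}
  A234: {p,q,u}
  A1234: {q,u}
C dims 8,9,5,1; δ0: rk 5, SNF 1^5; δ1: rk 4, SNF 1^4; δ2: rk 1, SNF 1^1
degree 0: 8−5−0 = 3 → Ȟ^0 ≅ Z^3
degree 1: 9−4−5 = 0 → Ȟ^1 ≅ 0
degree 2: 5−1−4 = 0 → Ȟ^2 ≅ 0

Ȟ^0 = Z^3, Ȟ^1 = 0 and Ȟ^2 = 0


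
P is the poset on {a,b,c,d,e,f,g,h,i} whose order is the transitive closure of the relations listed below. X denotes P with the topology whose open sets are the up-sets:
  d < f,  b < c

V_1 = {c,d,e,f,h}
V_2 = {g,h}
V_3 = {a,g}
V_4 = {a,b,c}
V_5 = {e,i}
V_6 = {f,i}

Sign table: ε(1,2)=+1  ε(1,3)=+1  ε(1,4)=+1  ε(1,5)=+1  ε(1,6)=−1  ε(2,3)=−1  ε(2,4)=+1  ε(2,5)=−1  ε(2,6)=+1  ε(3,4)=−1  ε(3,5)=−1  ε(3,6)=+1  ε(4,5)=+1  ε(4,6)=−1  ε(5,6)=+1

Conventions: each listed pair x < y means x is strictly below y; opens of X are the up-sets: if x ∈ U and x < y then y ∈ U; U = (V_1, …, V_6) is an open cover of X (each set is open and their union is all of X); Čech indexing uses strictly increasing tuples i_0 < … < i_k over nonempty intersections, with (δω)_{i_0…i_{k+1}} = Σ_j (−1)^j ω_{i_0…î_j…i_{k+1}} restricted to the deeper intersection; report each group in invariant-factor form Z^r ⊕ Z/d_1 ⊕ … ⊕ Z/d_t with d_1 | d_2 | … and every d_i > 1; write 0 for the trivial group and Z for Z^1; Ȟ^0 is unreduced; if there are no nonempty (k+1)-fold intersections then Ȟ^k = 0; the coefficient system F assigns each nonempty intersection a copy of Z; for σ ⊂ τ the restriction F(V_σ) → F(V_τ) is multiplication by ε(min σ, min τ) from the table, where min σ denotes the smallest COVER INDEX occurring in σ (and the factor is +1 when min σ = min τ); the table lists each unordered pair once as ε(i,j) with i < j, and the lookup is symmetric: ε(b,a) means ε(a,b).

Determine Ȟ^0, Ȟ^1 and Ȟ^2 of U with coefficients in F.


Ȟ^0(U;F) ≅ 0, Ȟ^1(U;F) ≅ Z ⊕ Z/2 and Ȟ^2(U;F) ≅ 0

nerve simplices:
  V12={h} V14={c} V15={e} V16={f} V23={g} V34={a} V56={i}
C dims 6,7; δ0: rk 6, SNF 1^5·2
degree 0: 6−6−0 = 0 → Ȟ^0 ≅ 0
degree 1: 7−0−6 = 1 plus torsion [2] → Ȟ^1 ≅ Z ⊕ Z/2
degree 2: 0−0−0 = 0 → Ȟ^2 ≅ 0


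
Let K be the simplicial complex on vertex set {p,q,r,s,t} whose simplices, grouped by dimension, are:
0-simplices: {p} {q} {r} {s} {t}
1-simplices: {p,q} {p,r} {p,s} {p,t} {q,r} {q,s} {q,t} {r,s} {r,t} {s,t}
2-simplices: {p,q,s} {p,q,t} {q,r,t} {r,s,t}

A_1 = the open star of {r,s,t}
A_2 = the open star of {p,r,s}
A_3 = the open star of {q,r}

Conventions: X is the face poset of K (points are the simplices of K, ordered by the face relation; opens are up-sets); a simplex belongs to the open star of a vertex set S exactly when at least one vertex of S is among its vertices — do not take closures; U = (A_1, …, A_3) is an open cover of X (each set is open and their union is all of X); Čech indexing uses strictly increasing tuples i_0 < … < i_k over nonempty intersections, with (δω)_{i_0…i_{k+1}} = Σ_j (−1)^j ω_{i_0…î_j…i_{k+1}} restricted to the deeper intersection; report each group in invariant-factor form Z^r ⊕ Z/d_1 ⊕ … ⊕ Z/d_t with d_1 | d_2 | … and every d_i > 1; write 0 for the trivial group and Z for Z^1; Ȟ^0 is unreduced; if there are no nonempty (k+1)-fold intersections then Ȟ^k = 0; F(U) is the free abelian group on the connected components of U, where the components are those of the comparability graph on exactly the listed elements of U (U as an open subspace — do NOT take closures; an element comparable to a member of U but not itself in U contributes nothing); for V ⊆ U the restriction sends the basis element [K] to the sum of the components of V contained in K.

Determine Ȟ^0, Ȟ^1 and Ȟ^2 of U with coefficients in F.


Ȟ^0 ≅ Z,  Ȟ^1 ≅ Z,  Ȟ^2 ≅ 0

nonempty overlaps:
  A1={{r},{s},{t},{p,r},{p,s},{p,t},{q,r},{q,s},{q,t},{r,s},{r,t},{s,t},{p,q,s},{p,q,t},{q,r,t},{r,s,t}} A2={{p},{r},{s},{p,q},{p,r},{p,s},{p,t},{q,r},{q,s},{r,s},{r,t},{s,t},{p,q,s},{p,q,t},{q,r,t},{r,s,t}} A3={{q},{r},{p,q},{p,r},{q,r},{q,s},{q,t},{r,s},{r,t},{p,q,s},{p,q,t},{q,r,t},{r,s,t}}
  A12={{r},{s},{p,r},{p,s},{p,t},{q,r},{q,s},{r,s},{r,t},{s,t},{p,q,s},{p,q,t},{q,r,t},{r,s,t}} A13={{r},{p,r},{q,r},{q,s},{q,t},{r,s},{r,t},{p,q,s},{p,q,t},{q,r,t},{r,s,t}} A23={{r},{p,q},{p,r},{q,r},{q,s},{r,s},{r,t},{p,q,s},{p,q,t},{q,r,t},{r,s,t}}
  A123={{r},{p,r},{q,r},{q,s},{r,s},{r,t},{p,q,s},{p,q,t},{q,r,t},{r,s,t}}
components per intersection:
  A1: {{r},{s},{t},{p,r},{p,s},{p,t},{q,r},{q,s},{q,t},{r,s},{r,t},{s,t},{p,q,s},{p,q,t},{q,r,t},{r,s,t}}
  A2: {{p},{r},{s},{p,q},{p,r},{p,s},{p,t},{q,r},{q,s},{r,s},{r,t},{s,t},{p,q,s},{p,q,t},{q,r,t},{r,s,t}}
  A3: {{q},{r},{p,q},{p,r},{q,r},{q,s},{q,t},{r,s},{r,t},{p,q,s},{p,q,t},{q,r,t},{r,s,t}}
  A12: {{r},{s},{p,r},{p,s},{q,r},{q,s},{r,s},{r,t},{s,t},{p,q,s},{q,r,t},{r,s,t}} {{p,t},{p,q,t}}
  A13: {{r},{p,r},{q,r},{q,t},{r,s},{r,t},{p,q,t},{q,r,t},{r,s,t}} {{q,s},{p,q,s}}
  A23: {{r},{p,r},{q,r},{r,s},{r,t},{q,r,t},{r,s,t}} {{p,q},{q,s},{p,q,s},{p,q,t}}
  A123: {{r},{p,r},{q,r},{r,s},{r,t},{q,r,t},{r,s,t}} {{q,s},{p,q,s}} {{p,q,t}}
C dims 3,6,3; δ0: rk 2, SNF 1^2; δ1: rk 3, SNF 1^3
degree 0: 3−2−0 = 1 → Ȟ^0 ≅ Z
degree 1: 6−3−2 = 1 → Ȟ^1 ≅ Z
degree 2: 3−0−3 = 0 → Ȟ^2 ≅ 0


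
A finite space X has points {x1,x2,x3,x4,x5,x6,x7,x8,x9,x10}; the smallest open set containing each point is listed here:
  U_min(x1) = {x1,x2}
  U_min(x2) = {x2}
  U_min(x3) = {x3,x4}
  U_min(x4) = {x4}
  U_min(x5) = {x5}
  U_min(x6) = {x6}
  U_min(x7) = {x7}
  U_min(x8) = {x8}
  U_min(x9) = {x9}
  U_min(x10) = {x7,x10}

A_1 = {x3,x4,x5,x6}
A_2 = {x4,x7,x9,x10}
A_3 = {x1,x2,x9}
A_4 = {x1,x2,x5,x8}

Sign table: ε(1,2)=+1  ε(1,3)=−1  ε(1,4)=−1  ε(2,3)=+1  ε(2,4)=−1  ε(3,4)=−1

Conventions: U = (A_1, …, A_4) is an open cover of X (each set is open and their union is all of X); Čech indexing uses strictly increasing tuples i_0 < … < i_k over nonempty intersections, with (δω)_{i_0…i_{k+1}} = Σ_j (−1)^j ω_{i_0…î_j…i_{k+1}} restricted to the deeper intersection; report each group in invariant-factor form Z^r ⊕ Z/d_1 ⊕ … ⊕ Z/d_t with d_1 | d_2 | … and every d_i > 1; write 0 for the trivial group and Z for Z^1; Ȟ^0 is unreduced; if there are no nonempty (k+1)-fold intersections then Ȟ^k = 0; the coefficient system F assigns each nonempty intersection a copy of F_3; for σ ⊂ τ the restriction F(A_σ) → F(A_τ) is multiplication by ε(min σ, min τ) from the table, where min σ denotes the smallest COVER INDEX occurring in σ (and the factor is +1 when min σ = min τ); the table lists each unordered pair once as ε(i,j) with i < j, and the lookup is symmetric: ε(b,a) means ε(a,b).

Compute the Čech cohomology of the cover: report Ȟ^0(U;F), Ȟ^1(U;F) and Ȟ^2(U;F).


nonempty overlaps:
  A12={x4} A14={x5} A23={x9} A34={x1,x2}
C dims 4,4; δ0: rk_F3 3
degree 0: 4−3−0 = 1 → Ȟ^0 ≅ Z/3
degree 1: 4−0−3 = 1 → Ȟ^1 ≅ Z/3
degree 2: 0−0−0 = 0 → Ȟ^2 ≅ 0

Ȟ^0(U;F) ≅ Z/3; Ȟ^1(U;F) ≅ Z/3; Ȟ^2(U;F) ≅ 0


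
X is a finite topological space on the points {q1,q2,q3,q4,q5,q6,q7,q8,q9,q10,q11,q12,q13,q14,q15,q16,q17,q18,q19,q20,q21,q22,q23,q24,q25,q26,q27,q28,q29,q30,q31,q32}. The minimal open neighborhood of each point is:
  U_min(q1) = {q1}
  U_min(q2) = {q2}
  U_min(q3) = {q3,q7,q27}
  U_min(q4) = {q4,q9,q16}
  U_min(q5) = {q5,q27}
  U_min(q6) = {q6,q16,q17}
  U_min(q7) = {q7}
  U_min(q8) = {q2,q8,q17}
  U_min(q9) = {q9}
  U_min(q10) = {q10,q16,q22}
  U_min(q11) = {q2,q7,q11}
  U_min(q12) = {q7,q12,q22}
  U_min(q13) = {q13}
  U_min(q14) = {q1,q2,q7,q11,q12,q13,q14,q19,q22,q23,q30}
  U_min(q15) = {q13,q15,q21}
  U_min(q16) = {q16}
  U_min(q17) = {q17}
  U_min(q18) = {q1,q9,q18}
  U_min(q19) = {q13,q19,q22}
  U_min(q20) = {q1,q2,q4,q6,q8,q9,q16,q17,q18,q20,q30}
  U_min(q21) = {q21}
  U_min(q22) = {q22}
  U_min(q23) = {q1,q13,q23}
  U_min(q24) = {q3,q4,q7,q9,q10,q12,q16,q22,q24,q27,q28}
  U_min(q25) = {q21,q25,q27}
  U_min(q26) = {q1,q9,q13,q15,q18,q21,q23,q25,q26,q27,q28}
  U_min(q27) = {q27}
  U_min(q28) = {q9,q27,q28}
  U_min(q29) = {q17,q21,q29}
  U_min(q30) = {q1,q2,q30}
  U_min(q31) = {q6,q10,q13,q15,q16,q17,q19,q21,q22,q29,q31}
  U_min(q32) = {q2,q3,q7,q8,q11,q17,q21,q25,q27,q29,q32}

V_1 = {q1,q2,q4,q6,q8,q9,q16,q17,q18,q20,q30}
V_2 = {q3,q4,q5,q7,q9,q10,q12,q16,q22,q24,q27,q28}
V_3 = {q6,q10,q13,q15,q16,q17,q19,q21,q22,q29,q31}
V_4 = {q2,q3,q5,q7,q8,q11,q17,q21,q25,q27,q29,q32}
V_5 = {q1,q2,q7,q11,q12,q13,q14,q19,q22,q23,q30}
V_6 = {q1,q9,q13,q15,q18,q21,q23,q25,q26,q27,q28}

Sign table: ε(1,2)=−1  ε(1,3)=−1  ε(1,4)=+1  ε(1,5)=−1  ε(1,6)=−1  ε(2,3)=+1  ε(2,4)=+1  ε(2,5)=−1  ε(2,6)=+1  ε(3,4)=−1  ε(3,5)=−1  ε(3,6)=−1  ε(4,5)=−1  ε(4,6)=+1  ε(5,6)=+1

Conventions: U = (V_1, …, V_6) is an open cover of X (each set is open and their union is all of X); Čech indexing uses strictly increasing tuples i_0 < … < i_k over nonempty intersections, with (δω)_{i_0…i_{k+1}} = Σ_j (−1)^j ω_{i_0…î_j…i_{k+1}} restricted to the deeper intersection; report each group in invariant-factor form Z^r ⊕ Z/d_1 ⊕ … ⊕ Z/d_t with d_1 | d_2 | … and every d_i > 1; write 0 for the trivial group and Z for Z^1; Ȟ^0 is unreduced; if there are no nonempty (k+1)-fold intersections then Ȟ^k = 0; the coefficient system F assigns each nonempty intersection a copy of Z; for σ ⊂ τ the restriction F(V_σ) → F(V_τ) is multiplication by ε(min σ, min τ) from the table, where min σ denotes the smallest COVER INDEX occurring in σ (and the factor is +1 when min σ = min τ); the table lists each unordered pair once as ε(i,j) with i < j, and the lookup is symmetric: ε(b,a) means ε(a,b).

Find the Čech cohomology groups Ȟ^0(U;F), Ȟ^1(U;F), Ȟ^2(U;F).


Ȟ^0 = 0, Ȟ^1 = Z/2, Ȟ^2 = Z

nonempty intersections:
  V12={q4,q9,q16} V13={q6,q16,q17} V14={q2,q8,q17} V15={q1,q2,q30} V16={q1,q9,q18} V23={q10,q16,q22} V24={q3,q5,q7,q27} V25={q7,q12,q22} V26={q9,q27,q28} V34={q17,q21,q29} V35={q13,q19,q22} V36={q13,q15,q21} V45={q2,q7,q11} V46={q21,q25,q27} V56={q1,q13,q23}
  V123={q16} V126={q9} V134={q17} V145={q2} V156={q1} V235={q22} V245={q7} V246={q27} V346={q21} V356={q13}
C dims 6,15,10; δ0: rk 6, SNF 1^5·2; δ1: rk 9, SNF 1^9
Ȟ^0: (6−6)−0=0 ⇒ 0
Ȟ^1: (15−9)−6=0 plus torsion [2] ⇒ Z/2
Ȟ^2: (10−0)−9=1 ⇒ Z


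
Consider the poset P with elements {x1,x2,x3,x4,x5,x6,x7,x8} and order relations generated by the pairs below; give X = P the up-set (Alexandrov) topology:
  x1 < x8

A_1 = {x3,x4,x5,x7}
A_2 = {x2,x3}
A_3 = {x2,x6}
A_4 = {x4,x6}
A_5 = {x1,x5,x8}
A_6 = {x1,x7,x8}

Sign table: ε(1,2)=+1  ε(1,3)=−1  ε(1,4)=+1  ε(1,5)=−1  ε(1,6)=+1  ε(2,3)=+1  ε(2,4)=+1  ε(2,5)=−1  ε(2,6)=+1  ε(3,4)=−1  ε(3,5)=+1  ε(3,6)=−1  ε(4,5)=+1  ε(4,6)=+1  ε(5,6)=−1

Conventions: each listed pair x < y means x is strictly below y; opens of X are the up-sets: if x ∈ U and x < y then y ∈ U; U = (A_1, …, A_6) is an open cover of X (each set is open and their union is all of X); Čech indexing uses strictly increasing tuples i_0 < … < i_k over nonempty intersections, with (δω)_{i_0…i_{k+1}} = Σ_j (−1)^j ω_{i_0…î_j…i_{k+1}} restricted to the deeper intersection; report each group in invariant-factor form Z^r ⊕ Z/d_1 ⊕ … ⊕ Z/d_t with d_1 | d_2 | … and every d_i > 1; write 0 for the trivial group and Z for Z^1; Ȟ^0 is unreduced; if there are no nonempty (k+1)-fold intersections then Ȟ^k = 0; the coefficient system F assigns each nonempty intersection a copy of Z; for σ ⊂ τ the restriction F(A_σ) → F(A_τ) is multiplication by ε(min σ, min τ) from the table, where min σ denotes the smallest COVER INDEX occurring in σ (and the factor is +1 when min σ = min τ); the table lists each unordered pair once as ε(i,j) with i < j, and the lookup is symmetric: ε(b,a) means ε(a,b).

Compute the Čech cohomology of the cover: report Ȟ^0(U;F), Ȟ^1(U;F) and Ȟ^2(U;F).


nerve of the cover:
  A12={x3} A14={x4} A15={x5} A16={x7} A23={x2} A34={x6} A56={x1,x8}
C dims 6,7; δ0: rk 6, SNF 1^5·2
Ȟ^0 = (6 − 6) − 0 = 0, so Ȟ^0 ≅ 0
Ȟ^1 = (7 − 0) − 6 = 1 plus torsion [2], so Ȟ^1 ≅ Z ⊕ Z/2
Ȟ^2 = (0 − 0) − 0 = 0, so Ȟ^2 ≅ 0

Ȟ^0(U;F) ≅ 0, Ȟ^1(U;F) ≅ Z ⊕ Z/2, Ȟ^2(U;F) ≅ 0


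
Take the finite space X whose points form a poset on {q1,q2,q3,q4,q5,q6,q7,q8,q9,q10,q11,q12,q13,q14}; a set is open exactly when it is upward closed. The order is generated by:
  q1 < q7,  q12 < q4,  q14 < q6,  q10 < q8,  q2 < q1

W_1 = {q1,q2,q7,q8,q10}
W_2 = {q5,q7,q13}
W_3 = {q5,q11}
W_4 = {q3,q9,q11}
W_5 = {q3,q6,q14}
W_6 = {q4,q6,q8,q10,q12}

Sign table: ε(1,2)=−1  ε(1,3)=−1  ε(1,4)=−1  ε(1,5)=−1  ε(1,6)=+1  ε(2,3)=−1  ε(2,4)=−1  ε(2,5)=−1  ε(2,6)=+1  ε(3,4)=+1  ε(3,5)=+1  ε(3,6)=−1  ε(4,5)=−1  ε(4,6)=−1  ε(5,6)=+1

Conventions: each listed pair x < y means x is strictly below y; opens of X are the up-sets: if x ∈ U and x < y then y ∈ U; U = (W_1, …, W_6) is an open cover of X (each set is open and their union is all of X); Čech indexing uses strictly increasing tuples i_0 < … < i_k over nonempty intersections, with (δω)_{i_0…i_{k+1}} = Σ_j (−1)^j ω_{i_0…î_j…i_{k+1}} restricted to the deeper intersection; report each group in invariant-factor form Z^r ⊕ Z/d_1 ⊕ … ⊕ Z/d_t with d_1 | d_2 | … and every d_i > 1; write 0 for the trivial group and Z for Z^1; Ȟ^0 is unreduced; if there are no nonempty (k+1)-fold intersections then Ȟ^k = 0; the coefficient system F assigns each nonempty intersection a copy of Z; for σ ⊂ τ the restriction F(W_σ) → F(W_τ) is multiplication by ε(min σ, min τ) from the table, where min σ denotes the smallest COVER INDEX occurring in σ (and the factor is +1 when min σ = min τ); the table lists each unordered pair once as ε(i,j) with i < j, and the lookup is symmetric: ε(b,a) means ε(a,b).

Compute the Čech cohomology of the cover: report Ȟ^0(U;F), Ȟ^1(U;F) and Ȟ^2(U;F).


Ȟ^0 = 0; Ȟ^1 = Z/2; Ȟ^2 = 0

cover nerve:
  W12={q7} W16={q8,q10} W23={q5} W34={q11} W45={q3} W56={q6}
C dims 6,6; δ0: rk 6, SNF 1^5·2
Ȟ^0: (6−6)−0=0 ⇒ 0
Ȟ^1: (6−0)−6=0 plus torsion [2] ⇒ Z/2
Ȟ^2: (0−0)−0=0 ⇒ 0


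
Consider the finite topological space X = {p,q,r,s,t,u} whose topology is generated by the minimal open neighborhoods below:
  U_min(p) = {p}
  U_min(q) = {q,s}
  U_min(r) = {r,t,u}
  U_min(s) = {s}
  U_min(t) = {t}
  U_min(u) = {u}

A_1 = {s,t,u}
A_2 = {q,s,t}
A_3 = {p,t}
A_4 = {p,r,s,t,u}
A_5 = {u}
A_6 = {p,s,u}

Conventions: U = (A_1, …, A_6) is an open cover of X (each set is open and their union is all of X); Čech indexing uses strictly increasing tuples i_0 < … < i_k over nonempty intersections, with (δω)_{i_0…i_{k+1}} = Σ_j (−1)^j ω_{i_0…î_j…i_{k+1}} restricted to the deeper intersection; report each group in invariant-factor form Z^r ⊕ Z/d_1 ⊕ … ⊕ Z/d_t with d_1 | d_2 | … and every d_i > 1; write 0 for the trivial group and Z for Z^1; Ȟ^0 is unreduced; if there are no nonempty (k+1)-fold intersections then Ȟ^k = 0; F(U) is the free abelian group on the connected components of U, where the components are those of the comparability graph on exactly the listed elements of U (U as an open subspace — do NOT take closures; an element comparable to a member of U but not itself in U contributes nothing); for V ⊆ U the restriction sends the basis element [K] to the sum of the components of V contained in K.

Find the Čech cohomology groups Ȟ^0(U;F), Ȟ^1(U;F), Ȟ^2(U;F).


nerve simplices:
  A12={s,t} A13={t} A14={s,t,u} A15={u} A16={s,u} A23={t} A24={s,t} A26={s} A34={p,t} A36={p} A45={u} A46={p,s,u} A56={u}
  A123={t} A124={s,t} A126={s} A134={t} A145={u} A146={s,u} A156={u} A234={t} A246={s} A346={p} A456={u}
  A1234={t} A1246={s} A1456={u}
components per intersection:
  A1: {s} {t} {u}
  A2: {q,s} {t}
  A3: {p} {t}
  A4: {p} {r,t,u} {s}
  A5: {u}
  A6: {p} {s} {u}
  A12: {s} {t}
  A13: {t}
  A14: {s} {t} {u}
  A15: {u}
  A16: {s} {u}
  A23: {t}
  A24: {s} {t}
  A26: {s}
  A34: {p} {t}
  A36: {p}
  A45: {u}
  A46: {p} {s} {u}
  A56: {u}
  A123: {t}
  A124: {s} {t}
  A126: {s}
  A134: {t}
  A145: {u}
  A146: {s} {u}
  A156: {u}
  A234: {t}
  A246: {s}
  A346: {p}
  A456: {u}
  A1234: {t}
  A1246: {s}
  A1456: {u}
C dims 14,21,13,3; δ0: rk 11, SNF 1^11; δ1: rk 10, SNF 1^10; δ2: rk 3, SNF 1^3
degree 0: 14−11−0 = 3 → Ȟ^0 ≅ Z^3
degree 1: 21−10−11 = 0 → Ȟ^1 ≅ 0
degree 2: 13−3−10 = 0 → Ȟ^2 ≅ 0

Ȟ^0 = Z^3, Ȟ^1 = 0 and Ȟ^2 = 0


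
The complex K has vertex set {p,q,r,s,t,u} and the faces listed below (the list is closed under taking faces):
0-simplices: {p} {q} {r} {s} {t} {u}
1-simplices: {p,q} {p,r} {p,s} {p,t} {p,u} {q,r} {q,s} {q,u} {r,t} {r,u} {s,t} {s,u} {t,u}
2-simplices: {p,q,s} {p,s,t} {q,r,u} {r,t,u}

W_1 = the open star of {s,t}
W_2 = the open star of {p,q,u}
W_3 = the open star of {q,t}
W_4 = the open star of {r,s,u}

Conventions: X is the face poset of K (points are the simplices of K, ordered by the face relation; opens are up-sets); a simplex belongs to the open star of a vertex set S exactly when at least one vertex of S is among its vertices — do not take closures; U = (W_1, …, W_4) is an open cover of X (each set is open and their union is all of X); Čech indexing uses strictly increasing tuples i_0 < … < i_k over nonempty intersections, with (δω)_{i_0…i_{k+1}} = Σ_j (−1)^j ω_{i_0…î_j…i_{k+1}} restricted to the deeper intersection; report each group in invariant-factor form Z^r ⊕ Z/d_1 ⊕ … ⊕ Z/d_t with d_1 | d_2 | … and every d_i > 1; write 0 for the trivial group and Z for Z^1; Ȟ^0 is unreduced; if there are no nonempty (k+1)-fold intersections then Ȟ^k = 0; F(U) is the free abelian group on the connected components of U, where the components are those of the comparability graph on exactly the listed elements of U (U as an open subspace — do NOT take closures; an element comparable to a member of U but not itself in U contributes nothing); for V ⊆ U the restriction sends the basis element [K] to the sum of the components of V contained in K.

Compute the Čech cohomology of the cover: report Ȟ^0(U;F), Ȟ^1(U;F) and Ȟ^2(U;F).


Ȟ^0 ≅ Z; Ȟ^1 ≅ Z^3; Ȟ^2 ≅ 0

nerve of the cover:
  W1={{s},{t},{p,s},{p,t},{q,s},{r,t},{s,t},{s,u},{t,u},{p,q,s},{p,s,t},{r,t,u}} W2={{p},{q},{u},{p,q},{p,r},{p,s},{p,t},{p,u},{q,r},{q,s},{q,u},{r,u},{s,u},{t,u},{p,q,s},{p,s,t},{q,r,u},{r,t,u}} W3={{q},{t},{p,q},{p,t},{q,r},{q,s},{q,u},{r,t},{s,t},{t,u},{p,q,s},{p,s,t},{q,r,u},{r,t,u}} W4={{r},{s},{u},{p,r},{p,s},{p,u},{q,r},{q,s},{q,u},{r,t},{r,u},{s,t},{s,u},{t,u},{p,q,s},{p,s,t},{q,r,u},{r,t,u}}
  W12={{p,s},{p,t},{q,s},{s,u},{t,u},{p,q,s},{p,s,t},{r,t,u}} W13={{t},{p,t},{q,s},{r,t},{s,t},{t,u},{p,q,s},{p,s,t},{r,t,u}} W14={{s},{p,s},{q,s},{r,t},{s,t},{s,u},{t,u},{p,q,s},{p,s,t},{r,t,u}} W23={{q},{p,q},{p,t},{q,r},{q,s},{q,u},{t,u},{p,q,s},{p,s,t},{q,r,u},{r,t,u}} W24={{u},{p,r},{p,s},{p,u},{q,r},{q,s},{q,u},{r,u},{s,u},{t,u},{p,q,s},{p,s,t},{q,r,u},{r,t,u}} W34={{q,r},{q,s},{q,u},{r,t},{s,t},{t,u},{p,q,s},{p,s,t},{q,r,u},{r,t,u}}
  W123={{p,t},{q,s},{t,u},{p,q,s},{p,s,t},{r,t,u}} W124={{p,s},{q,s},{s,u},{t,u},{p,q,s},{p,s,t},{r,t,u}} W134={{q,s},{r,t},{s,t},{t,u},{p,q,s},{p,s,t},{r,t,u}} W234={{q,r},{q,s},{q,u},{t,u},{p,q,s},{p,s,t},{q,r,u},{r,t,u}}
  W1234={{q,s},{t,u},{p,q,s},{p,s,t},{r,t,u}}
components per intersection:
  W1: {{s},{t},{p,s},{p,t},{q,s},{r,t},{s,t},{s,u},{t,u},{p,q,s},{p,s,t},{r,t,u}}
  W2: {{p},{q},{u},{p,q},{p,r},{p,s},{p,t},{p,u},{q,r},{q,s},{q,u},{r,u},{s,u},{t,u},{p,q,s},{p,s,t},{q,r,u},{r,t,u}}
  W3: {{q},{p,q},{q,r},{q,s},{q,u},{p,q,s},{q,r,u}} {{t},{p,t},{r,t},{s,t},{t,u},{p,s,t},{r,t,u}}
  W4: {{r},{s},{u},{p,r},{p,s},{p,u},{q,r},{q,s},{q,u},{r,t},{r,u},{s,t},{s,u},{t,u},{p,q,s},{p,s,t},{q,r,u},{r,t,u}}
  W12: {{p,s},{p,t},{q,s},{p,q,s},{p,s,t}} {{s,u}} {{t,u},{r,t,u}}
  W13: {{t},{p,t},{r,t},{s,t},{t,u},{p,s,t},{r,t,u}} {{q,s},{p,q,s}}
  W14: {{s},{p,s},{q,s},{s,t},{s,u},{p,q,s},{p,s,t}} {{r,t},{t,u},{r,t,u}}
  W23: {{q},{p,q},{q,r},{q,s},{q,u},{p,q,s},{q,r,u}} {{p,t},{p,s,t}} {{t,u},{r,t,u}}
  W24: {{u},{p,u},{q,r},{q,u},{r,u},{s,u},{t,u},{q,r,u},{r,t,u}} {{p,r}} {{p,s},{q,s},{p,q,s},{p,s,t}}
  W34: {{q,r},{q,u},{q,r,u}} {{q,s},{p,q,s}} {{r,t},{t,u},{r,t,u}} {{s,t},{p,s,t}}
  W123: {{p,t},{p,s,t}} {{q,s},{p,q,s}} {{t,u},{r,t,u}}
  W124: {{p,s},{q,s},{p,q,s},{p,s,t}} {{s,u}} {{t,u},{r,t,u}}
  W134: {{q,s},{p,q,s}} {{r,t},{t,u},{r,t,u}} {{s,t},{p,s,t}}
  W234: {{q,r},{q,u},{q,r,u}} {{q,s},{p,q,s}} {{t,u},{r,t,u}} {{p,s,t}}
  W1234: {{q,s},{p,q,s}} {{t,u},{r,t,u}} {{p,s,t}}
C dims 5,17,13,3; δ0: rk 4, SNF 1^4; δ1: rk 10, SNF 1^10; δ2: rk 3, SNF 1^3
Ȟ^0 = (5 − 4) − 0 = 1, so Ȟ^0 ≅ Z
Ȟ^1 = (17 − 10) − 4 = 3, so Ȟ^1 ≅ Z^3
Ȟ^2 = (13 − 3) − 10 = 0, so Ȟ^2 ≅ 0
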